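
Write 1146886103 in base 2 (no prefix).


1146886103 = 1000100010111000001011111010111 in binary

1000100010111000001011111010111


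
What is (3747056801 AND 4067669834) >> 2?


Step 1: 3747056801 & 4067669834 = 3528688640
Step 2: 3528688640 >> 2 = 882172160

882172160


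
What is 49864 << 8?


0b1100001011001000 << 8 = 0b110000101100100000000000 = 12765184

12765184


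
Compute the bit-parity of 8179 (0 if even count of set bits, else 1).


0b1111111110011 has 11 ones => parity 1

1


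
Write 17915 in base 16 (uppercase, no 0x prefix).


17915 = 45FB hex

45FB


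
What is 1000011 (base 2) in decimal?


1000011 in decimal = 67

67


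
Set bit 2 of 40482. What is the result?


40482 | (1 << 2) = 40482 | 4 = 40486

40486


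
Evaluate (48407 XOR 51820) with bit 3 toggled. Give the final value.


Step 1: 48407 ^ 51820 = 30587
Step 2: 30587 ^ (1 << 3) = 30587 ^ 8 = 30579

30579


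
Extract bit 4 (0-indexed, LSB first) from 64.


0b1000000, position 4 = 0

0


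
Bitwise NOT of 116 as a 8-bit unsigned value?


~0b1110100 = 0b10001011 = 139 (8-bit unsigned)

139


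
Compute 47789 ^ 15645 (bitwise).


0b1011101010101101 ^ 0b11110100011101 = 0b1000011110110000 = 34736

34736


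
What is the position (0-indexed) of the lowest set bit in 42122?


0b1010010010001010. Lowest set bit at position 1

1


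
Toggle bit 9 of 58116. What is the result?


58116 ^ (1 << 9) = 58116 ^ 512 = 57604

57604


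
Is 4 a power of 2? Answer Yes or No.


0b100. Only one bit set => Yes

Yes


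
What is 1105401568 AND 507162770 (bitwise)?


0b1000001111000110001011011100000 & 0b11110001110101011000010010010 = 0b1000100001000010000000 = 2232448

2232448


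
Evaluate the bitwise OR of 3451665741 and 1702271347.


0b11001101101111000011110101001101 | 0b1100101011101101001100101110011 = 0b11101101111111101011110101111111 = 3992894847

3992894847


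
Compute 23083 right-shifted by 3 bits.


0b101101000101011 >> 3 = 0b101101000101 = 2885

2885


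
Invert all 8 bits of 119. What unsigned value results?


119 ^ 255 = 136

136


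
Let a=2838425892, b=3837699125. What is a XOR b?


2838425892 ^ 3837699125 = 1301304593

1301304593


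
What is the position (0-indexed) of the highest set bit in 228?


0b11100100. Highest set bit at position 7

7


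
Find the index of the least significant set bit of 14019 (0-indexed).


0b11011011000011. Lowest set bit at position 0

0


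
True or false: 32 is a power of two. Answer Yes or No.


0b100000. Only one bit set => Yes

Yes


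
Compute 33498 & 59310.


0b1000001011011010 & 0b1110011110101110 = 0b1000001010001010 = 33418

33418


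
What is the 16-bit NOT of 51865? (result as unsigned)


~0b1100101010011001 = 0b11010101100110 = 13670 (16-bit unsigned)

13670


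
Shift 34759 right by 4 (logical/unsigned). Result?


0b1000011111000111 >> 4 = 0b100001111100 = 2172

2172


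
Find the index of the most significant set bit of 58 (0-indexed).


0b111010. Highest set bit at position 5

5


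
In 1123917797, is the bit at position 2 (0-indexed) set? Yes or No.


0b1000010111111011001111111100101, bit 2 = 1. Yes

Yes


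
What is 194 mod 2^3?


194 & 7 = 2

2


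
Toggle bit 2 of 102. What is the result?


102 ^ (1 << 2) = 102 ^ 4 = 98

98


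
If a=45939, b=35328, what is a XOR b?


45939 ^ 35328 = 14707

14707


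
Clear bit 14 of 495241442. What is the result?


495241442 & ~(1 << 14) = 495225058

495225058


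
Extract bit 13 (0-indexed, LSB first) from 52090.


0b1100101101111010, position 13 = 0

0


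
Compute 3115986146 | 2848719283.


0b10111001101110100010110011100010 | 0b10101001110011000000000110110011 = 0b10111001111111100010110111110011 = 3120442867

3120442867


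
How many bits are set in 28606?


0b110111110111110 has 12 set bits

12


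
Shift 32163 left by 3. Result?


0b111110110100011 << 3 = 0b111110110100011000 = 257304

257304


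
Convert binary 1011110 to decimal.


1011110 in decimal = 94

94


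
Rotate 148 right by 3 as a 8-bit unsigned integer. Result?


Rotate 0b10010100 right by 3 (8-bit) = 0b10010010 = 146

146


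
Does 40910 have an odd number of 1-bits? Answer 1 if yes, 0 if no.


0b1001111111001110 has 11 ones => parity 1

1


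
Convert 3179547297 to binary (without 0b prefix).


3179547297 = 10111101100001000000101010100001 in binary

10111101100001000000101010100001


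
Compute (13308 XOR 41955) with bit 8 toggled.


Step 1: 13308 ^ 41955 = 36895
Step 2: 36895 ^ (1 << 8) = 36895 ^ 256 = 37151

37151


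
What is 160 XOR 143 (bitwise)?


0b10100000 ^ 0b10001111 = 0b101111 = 47

47


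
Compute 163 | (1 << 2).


163 | (1 << 2) = 163 | 4 = 167

167


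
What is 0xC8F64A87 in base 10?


C8F64A87 hex = 3371584135 decimal

3371584135


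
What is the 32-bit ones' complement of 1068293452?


1068293452 ^ 4294967295 = 3226673843

3226673843


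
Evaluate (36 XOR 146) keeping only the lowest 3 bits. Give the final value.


Step 1: 36 ^ 146 = 182
Step 2: 182 & 7 = 6

6


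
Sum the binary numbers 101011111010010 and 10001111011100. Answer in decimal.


101011111010010 + 10001111011100 = 111101110101110 = 31662

31662


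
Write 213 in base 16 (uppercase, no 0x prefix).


213 = D5 hex

D5


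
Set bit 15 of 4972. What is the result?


4972 | (1 << 15) = 4972 | 32768 = 37740

37740


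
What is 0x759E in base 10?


759E hex = 30110 decimal

30110


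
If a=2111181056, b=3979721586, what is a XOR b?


2111181056 ^ 3979721586 = 2430839410

2430839410


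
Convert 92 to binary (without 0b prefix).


92 = 1011100 in binary

1011100


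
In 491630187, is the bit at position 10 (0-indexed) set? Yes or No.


0b11101010011011010111001101011, bit 10 = 1. Yes

Yes


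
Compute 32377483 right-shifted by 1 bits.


0b1111011100000101010001011 >> 1 = 0b111101110000010101000101 = 16188741

16188741


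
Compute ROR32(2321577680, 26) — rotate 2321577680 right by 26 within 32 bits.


Rotate 0b10001010011000000111011011010000 right by 26 (32-bit) = 0b10011000000111011011010000100010 = 2552083490

2552083490


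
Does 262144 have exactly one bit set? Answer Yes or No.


0b1000000000000000000. Only one bit set => Yes

Yes


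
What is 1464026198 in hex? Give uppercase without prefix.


1464026198 = 57434456 hex

57434456


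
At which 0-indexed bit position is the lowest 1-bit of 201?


0b11001001. Lowest set bit at position 0

0


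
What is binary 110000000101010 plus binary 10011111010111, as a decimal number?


110000000101010 + 10011111010111 = 1000100000000001 = 34817

34817


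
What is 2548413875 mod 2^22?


2548413875 & 4194303 = 2471347

2471347


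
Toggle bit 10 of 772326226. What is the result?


772326226 ^ (1 << 10) = 772326226 ^ 1024 = 772327250

772327250


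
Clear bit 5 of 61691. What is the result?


61691 & ~(1 << 5) = 61659

61659


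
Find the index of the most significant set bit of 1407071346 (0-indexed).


0b1010011110111100011010001110010. Highest set bit at position 30

30


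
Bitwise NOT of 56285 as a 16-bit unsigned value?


~0b1101101111011101 = 0b10010000100010 = 9250 (16-bit unsigned)

9250


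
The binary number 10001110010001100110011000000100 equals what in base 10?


10001110010001100110011000000100 in decimal = 2386978308

2386978308


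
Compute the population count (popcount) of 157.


0b10011101 has 5 set bits

5


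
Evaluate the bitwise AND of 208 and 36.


0b11010000 & 0b100100 = 0b0 = 0

0


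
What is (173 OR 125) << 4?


Step 1: 173 | 125 = 253
Step 2: 253 << 4 = 4048

4048


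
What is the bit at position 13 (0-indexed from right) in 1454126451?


0b1010110101011000011010101110011, position 13 = 1

1


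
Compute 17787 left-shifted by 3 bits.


0b100010101111011 << 3 = 0b100010101111011000 = 142296

142296


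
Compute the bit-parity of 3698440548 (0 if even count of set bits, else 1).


0b11011100011100011011100101100100 has 17 ones => parity 1

1


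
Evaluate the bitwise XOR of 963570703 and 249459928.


0b111001011011101110110000001111 ^ 0b1110110111100111010011011000 = 0b110111101100001001100011010111 = 934320343

934320343


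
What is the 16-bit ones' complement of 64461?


64461 ^ 65535 = 1074

1074


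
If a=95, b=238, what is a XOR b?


95 ^ 238 = 177

177


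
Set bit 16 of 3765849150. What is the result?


3765849150 | (1 << 16) = 3765849150 | 65536 = 3765914686

3765914686


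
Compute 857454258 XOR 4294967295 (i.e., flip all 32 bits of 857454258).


857454258 ^ 4294967295 = 3437513037

3437513037


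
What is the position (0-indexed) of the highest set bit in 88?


0b1011000. Highest set bit at position 6

6


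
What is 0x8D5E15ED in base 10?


8D5E15ED hex = 2371753453 decimal

2371753453


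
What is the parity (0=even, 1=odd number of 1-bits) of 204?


0b11001100 has 4 ones => parity 0

0


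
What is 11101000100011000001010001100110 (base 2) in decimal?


11101000100011000001010001100110 in decimal = 3901494374

3901494374


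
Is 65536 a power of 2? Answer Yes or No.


0b10000000000000000. Only one bit set => Yes

Yes


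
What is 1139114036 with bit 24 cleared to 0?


1139114036 & ~(1 << 24) = 1122336820

1122336820


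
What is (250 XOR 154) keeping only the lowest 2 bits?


Step 1: 250 ^ 154 = 96
Step 2: 96 & 3 = 0

0


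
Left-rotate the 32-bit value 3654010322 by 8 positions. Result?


Rotate 0b11011001110010111100010111010010 left by 8 (32-bit) = 0b11001011110001011101001011011001 = 3418739417

3418739417


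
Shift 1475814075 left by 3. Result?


0b1010111111101110010001010111011 << 3 = 0b1010111111101110010001010111011000 = 11806512600

11806512600


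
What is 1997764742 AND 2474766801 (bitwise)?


0b1110111000100110111100010000110 & 0b10010011100000011111000111010001 = 0b10011000000010111000010000000 = 318861440

318861440


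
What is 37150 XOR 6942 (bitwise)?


0b1001000100011110 ^ 0b1101100011110 = 0b1000101000000000 = 35328

35328


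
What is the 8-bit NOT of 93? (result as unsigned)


~0b1011101 = 0b10100010 = 162 (8-bit unsigned)

162


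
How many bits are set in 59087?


0b1110011011001111 has 11 set bits

11


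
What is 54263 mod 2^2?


54263 & 3 = 3

3


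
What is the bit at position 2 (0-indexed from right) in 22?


0b10110, position 2 = 1

1


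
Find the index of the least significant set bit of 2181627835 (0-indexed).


0b10000010000010001111111110111011. Lowest set bit at position 0

0


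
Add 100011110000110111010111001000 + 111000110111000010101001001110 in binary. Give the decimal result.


100011110000110111010111001000 + 111000110111000010101001001110 = 1011100100111111010000000010110 = 1553965078

1553965078


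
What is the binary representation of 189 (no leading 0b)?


189 = 10111101 in binary

10111101


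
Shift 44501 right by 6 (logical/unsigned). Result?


0b1010110111010101 >> 6 = 0b1010110111 = 695

695


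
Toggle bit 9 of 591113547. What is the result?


591113547 ^ (1 << 9) = 591113547 ^ 512 = 591114059

591114059


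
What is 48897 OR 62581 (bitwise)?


0b1011111100000001 | 0b1111010001110101 = 0b1111111101110101 = 65397

65397


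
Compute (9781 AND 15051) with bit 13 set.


Step 1: 9781 & 15051 = 8705
Step 2: 8705 | (1 << 13) = 8705 | 8192 = 8705

8705


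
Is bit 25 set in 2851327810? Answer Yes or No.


0b10101001111100111100111101000010, bit 25 = 0. No

No


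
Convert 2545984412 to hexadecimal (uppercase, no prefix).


2545984412 = 97C0A39C hex

97C0A39C


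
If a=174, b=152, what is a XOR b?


174 ^ 152 = 54

54


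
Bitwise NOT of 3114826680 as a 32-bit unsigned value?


~0b10111001101010000111101110111000 = 0b1000110010101111000010001000111 = 1180140615 (32-bit unsigned)

1180140615


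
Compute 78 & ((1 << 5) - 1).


78 & 31 = 14

14


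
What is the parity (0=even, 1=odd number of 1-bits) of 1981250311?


0b1110110000101110111101100000111 has 18 ones => parity 0

0


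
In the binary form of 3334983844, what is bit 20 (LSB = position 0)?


0b11000110110001111101000010100100, position 20 = 0

0


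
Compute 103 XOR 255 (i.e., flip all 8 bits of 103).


103 ^ 255 = 152

152


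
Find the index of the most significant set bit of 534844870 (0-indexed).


0b11111111000010001010111000110. Highest set bit at position 28

28


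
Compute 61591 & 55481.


0b1111000010010111 & 0b1101100010111001 = 0b1101000010010001 = 53393

53393


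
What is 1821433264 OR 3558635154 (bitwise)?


0b1101100100100001101110110110000 | 0b11010100000111000111011010010010 = 0b11111100100111001111111110110010 = 4238147506

4238147506


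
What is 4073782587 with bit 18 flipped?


4073782587 ^ (1 << 18) = 4073782587 ^ 262144 = 4074044731

4074044731


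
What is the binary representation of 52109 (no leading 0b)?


52109 = 1100101110001101 in binary

1100101110001101


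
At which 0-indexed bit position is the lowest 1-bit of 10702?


0b10100111001110. Lowest set bit at position 1

1


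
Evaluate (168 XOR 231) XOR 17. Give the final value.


Step 1: 168 ^ 231 = 79
Step 2: 79 ^ 17 = 94

94


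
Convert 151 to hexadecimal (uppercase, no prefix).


151 = 97 hex

97


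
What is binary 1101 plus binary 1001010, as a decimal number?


1101 + 1001010 = 1010111 = 87

87


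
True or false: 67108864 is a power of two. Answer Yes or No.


0b100000000000000000000000000. Only one bit set => Yes

Yes


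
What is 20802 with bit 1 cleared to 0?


20802 & ~(1 << 1) = 20800

20800


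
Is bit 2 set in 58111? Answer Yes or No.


0b1110001011111111, bit 2 = 1. Yes

Yes


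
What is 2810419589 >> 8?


0b10100111100000111001100110000101 >> 8 = 0b101001111000001110011001 = 10978201

10978201


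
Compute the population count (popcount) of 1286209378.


0b1001100101010011111111101100010 has 18 set bits

18


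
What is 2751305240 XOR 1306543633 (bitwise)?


0b10100011111111011001011000011000 ^ 0b1001101111000000100011000010001 = 0b11101110000111011101000000001001 = 3994931209

3994931209


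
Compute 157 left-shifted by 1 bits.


0b10011101 << 1 = 0b100111010 = 314

314


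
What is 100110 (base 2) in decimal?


100110 in decimal = 38

38


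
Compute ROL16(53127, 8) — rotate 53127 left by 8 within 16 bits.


Rotate 0b1100111110000111 left by 8 (16-bit) = 0b1000011111001111 = 34767

34767


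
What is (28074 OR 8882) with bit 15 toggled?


Step 1: 28074 | 8882 = 28602
Step 2: 28602 ^ (1 << 15) = 28602 ^ 32768 = 61370

61370


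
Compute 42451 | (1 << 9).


42451 | (1 << 9) = 42451 | 512 = 42963

42963


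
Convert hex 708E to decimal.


708E hex = 28814 decimal

28814


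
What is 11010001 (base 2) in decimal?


11010001 in decimal = 209

209


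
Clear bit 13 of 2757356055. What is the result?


2757356055 & ~(1 << 13) = 2757347863

2757347863


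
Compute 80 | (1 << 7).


80 | (1 << 7) = 80 | 128 = 208

208


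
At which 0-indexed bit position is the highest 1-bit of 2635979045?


0b10011101000111011101100100100101. Highest set bit at position 31

31


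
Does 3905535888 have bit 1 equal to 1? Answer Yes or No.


0b11101000110010011011111110010000, bit 1 = 0. No

No


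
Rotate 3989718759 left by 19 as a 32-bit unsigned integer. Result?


Rotate 0b11101101110011100100011011100111 left by 19 (32-bit) = 0b110111001111110110111001110010 = 926903922

926903922


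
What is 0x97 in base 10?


97 hex = 151 decimal

151


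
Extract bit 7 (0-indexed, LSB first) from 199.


0b11000111, position 7 = 1

1


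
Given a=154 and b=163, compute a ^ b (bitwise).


154 ^ 163 = 57

57


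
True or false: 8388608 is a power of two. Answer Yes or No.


0b100000000000000000000000. Only one bit set => Yes

Yes


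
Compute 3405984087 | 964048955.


0b11001011000000110011000101010111 | 0b111001011101100011100000111011 = 0b11111011011101110011100101111111 = 4218894719

4218894719


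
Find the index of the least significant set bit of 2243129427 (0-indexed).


0b10000101101100110111000001010011. Lowest set bit at position 0

0


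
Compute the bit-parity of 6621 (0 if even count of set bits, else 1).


0b1100111011101 has 9 ones => parity 1

1


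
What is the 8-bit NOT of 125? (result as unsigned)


~0b1111101 = 0b10000010 = 130 (8-bit unsigned)

130


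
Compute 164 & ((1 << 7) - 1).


164 & 127 = 36

36


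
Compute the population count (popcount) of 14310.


0b11011111100110 has 10 set bits

10


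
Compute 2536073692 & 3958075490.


0b10010111001010010110100111011100 & 0b11101011111010110111000001100010 = 0b10000011001010010110000001000000 = 2200526912

2200526912


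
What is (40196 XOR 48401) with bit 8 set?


Step 1: 40196 ^ 48401 = 8213
Step 2: 8213 | (1 << 8) = 8213 | 256 = 8469

8469


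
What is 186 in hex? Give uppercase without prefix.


186 = BA hex

BA


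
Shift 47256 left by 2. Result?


0b1011100010011000 << 2 = 0b101110001001100000 = 189024

189024


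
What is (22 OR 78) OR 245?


Step 1: 22 | 78 = 94
Step 2: 94 | 245 = 255

255


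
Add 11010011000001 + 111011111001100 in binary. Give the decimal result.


11010011000001 + 111011111001100 = 1010110010001101 = 44173

44173


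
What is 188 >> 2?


0b10111100 >> 2 = 0b101111 = 47

47


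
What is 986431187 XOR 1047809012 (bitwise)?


0b111010110010111011111011010011 ^ 0b111110011101000100101111110100 = 0b100101111111111010100100111 = 79688999

79688999


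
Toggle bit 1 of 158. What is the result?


158 ^ (1 << 1) = 158 ^ 2 = 156

156


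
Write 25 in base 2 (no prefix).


25 = 11001 in binary

11001


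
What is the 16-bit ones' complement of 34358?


34358 ^ 65535 = 31177

31177


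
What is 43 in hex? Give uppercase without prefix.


43 = 2B hex

2B


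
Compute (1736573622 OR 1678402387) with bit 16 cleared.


Step 1: 1736573622 | 1678402387 = 1737122807
Step 2: 1737122807 & ~(1 << 16) = 1737122807

1737122807


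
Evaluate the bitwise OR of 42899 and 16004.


0b1010011110010011 | 0b11111010000100 = 0b1011111110010111 = 49047

49047


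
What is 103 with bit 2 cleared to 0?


103 & ~(1 << 2) = 99

99


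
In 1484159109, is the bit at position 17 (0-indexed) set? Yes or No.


0b1011000011101100111100010000101, bit 17 = 1. Yes

Yes


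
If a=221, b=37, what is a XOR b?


221 ^ 37 = 248

248


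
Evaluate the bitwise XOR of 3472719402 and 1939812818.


0b11001110111111010111111000101010 ^ 0b1110011100111110011000111010010 = 0b10111101011000100100111111111000 = 3177336824

3177336824


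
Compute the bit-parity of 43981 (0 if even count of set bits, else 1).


0b1010101111001101 has 10 ones => parity 0

0


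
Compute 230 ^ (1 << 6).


230 ^ (1 << 6) = 230 ^ 64 = 166

166


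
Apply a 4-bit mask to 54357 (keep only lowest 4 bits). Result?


54357 & 15 = 5

5


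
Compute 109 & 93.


0b1101101 & 0b1011101 = 0b1001101 = 77

77


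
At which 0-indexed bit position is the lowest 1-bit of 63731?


0b1111100011110011. Lowest set bit at position 0

0


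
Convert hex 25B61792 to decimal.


25B61792 hex = 632690578 decimal

632690578


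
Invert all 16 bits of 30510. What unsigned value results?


30510 ^ 65535 = 35025

35025


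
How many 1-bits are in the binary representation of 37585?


0b1001001011010001 has 7 set bits

7


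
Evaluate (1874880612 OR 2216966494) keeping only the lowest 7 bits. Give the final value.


Step 1: 1874880612 | 2216966494 = 4024727934
Step 2: 4024727934 & 127 = 126

126


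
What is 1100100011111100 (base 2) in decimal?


1100100011111100 in decimal = 51452

51452


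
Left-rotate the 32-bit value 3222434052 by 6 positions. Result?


Rotate 0b11000000000100100111000100000100 left by 6 (32-bit) = 0b100100111000100000100110000 = 77349168

77349168


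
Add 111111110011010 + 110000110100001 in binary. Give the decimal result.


111111110011010 + 110000110100001 = 1110000100111011 = 57659

57659


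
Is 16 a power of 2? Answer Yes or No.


0b10000. Only one bit set => Yes

Yes


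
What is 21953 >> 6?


0b101010111000001 >> 6 = 0b101010111 = 343

343


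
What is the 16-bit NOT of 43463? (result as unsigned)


~0b1010100111000111 = 0b101011000111000 = 22072 (16-bit unsigned)

22072


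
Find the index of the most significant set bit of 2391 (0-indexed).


0b100101010111. Highest set bit at position 11

11


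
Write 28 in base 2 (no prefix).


28 = 11100 in binary

11100


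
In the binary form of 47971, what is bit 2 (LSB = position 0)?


0b1011101101100011, position 2 = 0

0


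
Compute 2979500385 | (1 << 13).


2979500385 | (1 << 13) = 2979500385 | 8192 = 2979508577

2979508577


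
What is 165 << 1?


0b10100101 << 1 = 0b101001010 = 330

330


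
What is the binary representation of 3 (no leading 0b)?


3 = 11 in binary

11


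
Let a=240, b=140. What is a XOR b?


240 ^ 140 = 124

124


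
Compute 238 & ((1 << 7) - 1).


238 & 127 = 110

110


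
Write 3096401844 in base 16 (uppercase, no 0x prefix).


3096401844 = B88F57B4 hex

B88F57B4


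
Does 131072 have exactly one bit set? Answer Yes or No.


0b100000000000000000. Only one bit set => Yes

Yes


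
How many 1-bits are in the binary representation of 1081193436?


0b1000000011100011011001111011100 has 15 set bits

15


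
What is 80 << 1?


0b1010000 << 1 = 0b10100000 = 160

160


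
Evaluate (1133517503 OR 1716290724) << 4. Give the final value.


Step 1: 1133517503 | 1716290724 = 1742511807
Step 2: 1742511807 << 4 = 27880188912

27880188912


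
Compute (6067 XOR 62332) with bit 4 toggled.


Step 1: 6067 ^ 62332 = 58575
Step 2: 58575 ^ (1 << 4) = 58575 ^ 16 = 58591

58591


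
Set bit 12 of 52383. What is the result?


52383 | (1 << 12) = 52383 | 4096 = 56479

56479


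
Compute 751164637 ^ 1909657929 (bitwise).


0b101100110001011101110011011101 ^ 0b1110001110100110001000101001001 = 0b1011101000101101100110110010100 = 1561775508

1561775508


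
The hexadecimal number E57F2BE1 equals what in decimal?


E57F2BE1 hex = 3850316769 decimal

3850316769


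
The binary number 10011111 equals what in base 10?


10011111 in decimal = 159

159


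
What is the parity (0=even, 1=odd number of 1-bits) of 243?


0b11110011 has 6 ones => parity 0

0


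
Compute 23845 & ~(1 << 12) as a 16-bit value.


23845 & ~(1 << 12) = 19749

19749


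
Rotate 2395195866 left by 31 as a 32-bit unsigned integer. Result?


Rotate 0b10001110110000111100100111011010 left by 31 (32-bit) = 0b1000111011000011110010011101101 = 1197597933

1197597933


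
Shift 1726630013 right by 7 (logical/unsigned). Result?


0b1100110111010100100100001111101 >> 7 = 0b110011011101010010010000 = 13489296

13489296


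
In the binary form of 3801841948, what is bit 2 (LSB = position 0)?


0b11100010100110111000000100011100, position 2 = 1

1


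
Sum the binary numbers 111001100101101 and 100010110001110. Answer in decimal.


111001100101101 + 100010110001110 = 1011100010111011 = 47291

47291


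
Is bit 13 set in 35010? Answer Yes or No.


0b1000100011000010, bit 13 = 0. No

No


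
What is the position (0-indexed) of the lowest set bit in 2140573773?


0b1111111100101101001000001001101. Lowest set bit at position 0

0


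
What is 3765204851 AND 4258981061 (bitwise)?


0b11100000011011000111011101110011 & 0b11111101110110101110010011000101 = 0b11100000010010000110010001000001 = 3762840641

3762840641


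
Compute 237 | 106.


0b11101101 | 0b1101010 = 0b11101111 = 239

239


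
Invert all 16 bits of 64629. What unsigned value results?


64629 ^ 65535 = 906

906


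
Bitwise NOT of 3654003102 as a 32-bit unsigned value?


~0b11011001110010111010100110011110 = 0b100110001101000101011001100001 = 640964193 (32-bit unsigned)

640964193


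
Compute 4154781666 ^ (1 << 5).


4154781666 ^ (1 << 5) = 4154781666 ^ 32 = 4154781634

4154781634


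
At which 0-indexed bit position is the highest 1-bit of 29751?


0b111010000110111. Highest set bit at position 14

14


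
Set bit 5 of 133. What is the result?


133 | (1 << 5) = 133 | 32 = 165

165


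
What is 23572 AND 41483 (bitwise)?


0b101110000010100 & 0b1010001000001011 = 0b0 = 0

0


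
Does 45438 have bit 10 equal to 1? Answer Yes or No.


0b1011000101111110, bit 10 = 0. No

No


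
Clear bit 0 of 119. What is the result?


119 & ~(1 << 0) = 118

118


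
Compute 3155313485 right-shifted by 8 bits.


0b10111100000100100100001101001101 >> 8 = 0b101111000001001001000011 = 12325443

12325443


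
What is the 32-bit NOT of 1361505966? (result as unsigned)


~0b1010001001001101110111010101110 = 0b10101110110110010001000101010001 = 2933461329 (32-bit unsigned)

2933461329


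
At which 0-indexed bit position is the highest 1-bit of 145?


0b10010001. Highest set bit at position 7

7


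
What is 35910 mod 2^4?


35910 & 15 = 6

6


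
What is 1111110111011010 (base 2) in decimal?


1111110111011010 in decimal = 64986

64986


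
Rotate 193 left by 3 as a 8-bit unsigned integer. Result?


Rotate 0b11000001 left by 3 (8-bit) = 0b1110 = 14

14


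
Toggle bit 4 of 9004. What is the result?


9004 ^ (1 << 4) = 9004 ^ 16 = 9020

9020


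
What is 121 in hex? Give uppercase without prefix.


121 = 79 hex

79


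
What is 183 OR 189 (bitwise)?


0b10110111 | 0b10111101 = 0b10111111 = 191

191


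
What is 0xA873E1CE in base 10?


A873E1CE hex = 2826166734 decimal

2826166734


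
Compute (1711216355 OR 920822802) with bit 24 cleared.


Step 1: 1711216355 | 920822802 = 2013247219
Step 2: 2013247219 & ~(1 << 24) = 1996470003

1996470003


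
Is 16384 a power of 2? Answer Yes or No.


0b100000000000000. Only one bit set => Yes

Yes


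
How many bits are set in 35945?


0b1000110001101001 has 7 set bits

7


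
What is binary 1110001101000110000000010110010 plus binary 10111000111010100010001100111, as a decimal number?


1110001101000110000000010110010 + 10111000111010100010001100111 = 10001000110000000100010100011001 = 2294301977

2294301977


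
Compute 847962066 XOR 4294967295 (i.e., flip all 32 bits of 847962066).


847962066 ^ 4294967295 = 3447005229

3447005229


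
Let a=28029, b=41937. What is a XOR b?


28029 ^ 41937 = 52908

52908


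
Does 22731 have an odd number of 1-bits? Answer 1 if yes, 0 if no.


0b101100011001011 has 8 ones => parity 0

0


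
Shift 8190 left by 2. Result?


0b1111111111110 << 2 = 0b111111111111000 = 32760

32760


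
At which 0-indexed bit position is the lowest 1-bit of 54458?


0b1101010010111010. Lowest set bit at position 1

1


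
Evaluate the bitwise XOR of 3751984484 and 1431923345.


0b11011111101000101011110101100100 ^ 0b1010101010110010110101010010001 = 0b10001010111110111101011111110101 = 2331760629

2331760629


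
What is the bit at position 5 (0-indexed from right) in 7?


0b111, position 5 = 0

0


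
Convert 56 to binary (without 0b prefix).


56 = 111000 in binary

111000


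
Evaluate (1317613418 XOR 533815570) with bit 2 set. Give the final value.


Step 1: 1317613418 ^ 533815570 = 1364741752
Step 2: 1364741752 | (1 << 2) = 1364741752 | 4 = 1364741756

1364741756


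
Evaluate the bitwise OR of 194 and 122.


0b11000010 | 0b1111010 = 0b11111010 = 250

250


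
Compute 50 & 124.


0b110010 & 0b1111100 = 0b110000 = 48

48


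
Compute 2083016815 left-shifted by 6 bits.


0b1111100001010000101000001101111 << 6 = 0b1111100001010000101000001101111000000 = 133313076160

133313076160


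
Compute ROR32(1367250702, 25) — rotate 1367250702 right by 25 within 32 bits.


Rotate 0b1010001011111101001011100001110 right by 25 (32-bit) = 0b10111111010010111000011100101000 = 3209398056

3209398056


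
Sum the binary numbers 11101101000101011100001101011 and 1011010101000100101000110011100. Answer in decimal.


11101101000101011100001101011 + 1011010101000100101000110011100 = 1111000010001010000101000000111 = 2017790471

2017790471


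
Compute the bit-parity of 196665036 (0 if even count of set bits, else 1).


0b1011101110001101111011001100 has 17 ones => parity 1

1


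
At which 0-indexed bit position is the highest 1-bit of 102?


0b1100110. Highest set bit at position 6

6


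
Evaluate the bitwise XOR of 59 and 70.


0b111011 ^ 0b1000110 = 0b1111101 = 125

125


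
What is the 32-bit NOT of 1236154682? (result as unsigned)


~0b1001001101011100011100100111010 = 0b10110110010100011100011011000101 = 3058812613 (32-bit unsigned)

3058812613


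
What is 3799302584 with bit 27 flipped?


3799302584 ^ (1 << 27) = 3799302584 ^ 134217728 = 3933520312

3933520312


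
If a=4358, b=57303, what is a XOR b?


4358 ^ 57303 = 52945

52945


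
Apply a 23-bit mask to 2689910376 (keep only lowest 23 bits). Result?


2689910376 & 8388607 = 5555816

5555816


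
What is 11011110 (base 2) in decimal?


11011110 in decimal = 222

222


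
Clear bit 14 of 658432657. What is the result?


658432657 & ~(1 << 14) = 658416273

658416273


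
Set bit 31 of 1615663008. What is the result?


1615663008 | (1 << 31) = 1615663008 | 2147483648 = 3763146656

3763146656


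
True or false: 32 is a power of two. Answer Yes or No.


0b100000. Only one bit set => Yes

Yes


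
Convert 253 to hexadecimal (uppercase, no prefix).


253 = FD hex

FD


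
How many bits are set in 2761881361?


0b10100100100111101111011100010001 has 17 set bits

17


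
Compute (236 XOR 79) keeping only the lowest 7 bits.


Step 1: 236 ^ 79 = 163
Step 2: 163 & 127 = 35

35


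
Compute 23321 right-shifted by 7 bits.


0b101101100011001 >> 7 = 0b10110110 = 182

182


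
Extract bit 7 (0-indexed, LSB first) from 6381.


0b1100011101101, position 7 = 1

1


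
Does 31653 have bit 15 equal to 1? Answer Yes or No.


0b111101110100101, bit 15 = 0. No

No


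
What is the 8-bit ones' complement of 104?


104 ^ 255 = 151

151


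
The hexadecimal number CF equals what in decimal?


CF hex = 207 decimal

207


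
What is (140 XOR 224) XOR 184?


Step 1: 140 ^ 224 = 108
Step 2: 108 ^ 184 = 212

212


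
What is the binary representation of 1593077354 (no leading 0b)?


1593077354 = 1011110111101000110111001101010 in binary

1011110111101000110111001101010


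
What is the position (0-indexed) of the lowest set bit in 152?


0b10011000. Lowest set bit at position 3

3


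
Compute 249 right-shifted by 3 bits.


0b11111001 >> 3 = 0b11111 = 31

31


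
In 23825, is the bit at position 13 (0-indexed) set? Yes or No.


0b101110100010001, bit 13 = 0. No

No


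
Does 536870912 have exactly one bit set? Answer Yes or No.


0b100000000000000000000000000000. Only one bit set => Yes

Yes


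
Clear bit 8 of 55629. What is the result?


55629 & ~(1 << 8) = 55373

55373


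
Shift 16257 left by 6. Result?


0b11111110000001 << 6 = 0b11111110000001000000 = 1040448

1040448


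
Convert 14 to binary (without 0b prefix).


14 = 1110 in binary

1110


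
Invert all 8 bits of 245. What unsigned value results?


245 ^ 255 = 10

10


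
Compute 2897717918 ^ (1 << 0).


2897717918 ^ (1 << 0) = 2897717918 ^ 1 = 2897717919

2897717919


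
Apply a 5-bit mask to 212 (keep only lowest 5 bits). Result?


212 & 31 = 20

20


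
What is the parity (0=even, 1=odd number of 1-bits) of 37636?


0b1001001100000100 has 5 ones => parity 1

1


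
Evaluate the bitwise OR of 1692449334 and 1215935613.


0b1100100111000001011101000110110 | 0b1001000011110011011010001111101 = 0b1101100111110011011111001111111 = 1828306559

1828306559


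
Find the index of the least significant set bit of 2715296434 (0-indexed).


0b10100001110110000010001010110010. Lowest set bit at position 1

1


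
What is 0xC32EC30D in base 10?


C32EC30D hex = 3274621709 decimal

3274621709


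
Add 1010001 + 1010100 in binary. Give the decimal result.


1010001 + 1010100 = 10100101 = 165

165


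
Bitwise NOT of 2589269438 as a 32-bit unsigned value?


~0b10011010010101010001110110111110 = 0b1100101101010101110001001000001 = 1705697857 (32-bit unsigned)

1705697857


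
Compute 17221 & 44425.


0b100001101000101 & 0b1010110110001001 = 0b100000001 = 257

257


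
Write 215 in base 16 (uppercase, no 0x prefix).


215 = D7 hex

D7


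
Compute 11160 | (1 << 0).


11160 | (1 << 0) = 11160 | 1 = 11161

11161


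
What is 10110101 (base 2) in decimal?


10110101 in decimal = 181

181


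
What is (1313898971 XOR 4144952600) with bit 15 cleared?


Step 1: 1313898971 ^ 4144952600 = 3109975235
Step 2: 3109975235 & ~(1 << 15) = 3109975235

3109975235


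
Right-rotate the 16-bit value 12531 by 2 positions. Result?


Rotate 0b11000011110011 right by 2 (16-bit) = 0b1100110000111100 = 52284

52284


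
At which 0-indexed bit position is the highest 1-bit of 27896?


0b110110011111000. Highest set bit at position 14

14


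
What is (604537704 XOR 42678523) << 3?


Step 1: 604537704 ^ 42678523 = 646167443
Step 2: 646167443 << 3 = 5169339544

5169339544


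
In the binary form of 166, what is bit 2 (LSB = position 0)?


0b10100110, position 2 = 1

1


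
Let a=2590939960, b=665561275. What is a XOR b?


2590939960 ^ 665561275 = 3183817603

3183817603


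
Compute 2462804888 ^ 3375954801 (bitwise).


0b10010010110010110110101110011000 ^ 0b11001001001110001111101101110001 = 0b1011011111100111001000011101001 = 1542689001

1542689001


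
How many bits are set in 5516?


0b1010110001100 has 6 set bits

6


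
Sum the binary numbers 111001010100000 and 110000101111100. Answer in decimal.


111001010100000 + 110000101111100 = 1101010000011100 = 54300

54300


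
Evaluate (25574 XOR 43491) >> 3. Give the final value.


Step 1: 25574 ^ 43491 = 51717
Step 2: 51717 >> 3 = 6464

6464


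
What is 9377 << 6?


0b10010010100001 << 6 = 0b10010010100001000000 = 600128

600128


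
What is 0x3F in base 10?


3F hex = 63 decimal

63


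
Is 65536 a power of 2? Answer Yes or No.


0b10000000000000000. Only one bit set => Yes

Yes


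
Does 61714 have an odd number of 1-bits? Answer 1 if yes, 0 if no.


0b1111000100010010 has 7 ones => parity 1

1


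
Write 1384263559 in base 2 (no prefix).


1384263559 = 1010010100000100010111110000111 in binary

1010010100000100010111110000111


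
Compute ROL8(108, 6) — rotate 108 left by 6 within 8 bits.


Rotate 0b1101100 left by 6 (8-bit) = 0b11011 = 27

27


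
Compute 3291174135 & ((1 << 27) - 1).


3291174135 & 134217727 = 69948663

69948663


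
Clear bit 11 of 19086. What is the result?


19086 & ~(1 << 11) = 17038

17038


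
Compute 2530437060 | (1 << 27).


2530437060 | (1 << 27) = 2530437060 | 134217728 = 2664654788

2664654788


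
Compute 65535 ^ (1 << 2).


65535 ^ (1 << 2) = 65535 ^ 4 = 65531

65531


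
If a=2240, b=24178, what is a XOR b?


2240 ^ 24178 = 22194

22194


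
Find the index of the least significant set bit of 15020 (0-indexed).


0b11101010101100. Lowest set bit at position 2

2


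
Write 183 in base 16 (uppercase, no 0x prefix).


183 = B7 hex

B7


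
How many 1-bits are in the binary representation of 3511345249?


0b11010001010010101110000001100001 has 13 set bits

13


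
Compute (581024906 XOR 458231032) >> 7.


Step 1: 581024906 ^ 458231032 = 972140658
Step 2: 972140658 >> 7 = 7594848

7594848


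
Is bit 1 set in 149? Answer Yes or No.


0b10010101, bit 1 = 0. No

No


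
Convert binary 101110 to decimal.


101110 in decimal = 46

46


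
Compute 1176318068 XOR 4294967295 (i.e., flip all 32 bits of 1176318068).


1176318068 ^ 4294967295 = 3118649227

3118649227


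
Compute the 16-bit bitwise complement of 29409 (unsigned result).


~0b111001011100001 = 0b1000110100011110 = 36126 (16-bit unsigned)

36126


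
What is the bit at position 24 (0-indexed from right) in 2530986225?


0b10010110110110111100100011110001, position 24 = 0

0


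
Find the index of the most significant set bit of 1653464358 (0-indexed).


0b1100010100011011101110100100110. Highest set bit at position 30

30


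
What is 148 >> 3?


0b10010100 >> 3 = 0b10010 = 18

18


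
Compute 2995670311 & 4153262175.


0b10110010100011100100110100100111 & 0b11110111100011011100000001011111 = 0b10110010100011000100000000000111 = 2995535879

2995535879


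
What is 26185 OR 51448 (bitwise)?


0b110011001001001 | 0b1100100011111000 = 0b1110111011111001 = 61177

61177


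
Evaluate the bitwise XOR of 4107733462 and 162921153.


0b11110100110101110000100111010110 ^ 0b1001101101011111101011000001 = 0b11111101011000101111001100010111 = 4251120407

4251120407


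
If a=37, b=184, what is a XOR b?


37 ^ 184 = 157

157


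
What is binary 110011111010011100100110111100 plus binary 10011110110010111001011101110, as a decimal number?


110011111010011100100110111100 + 10011110110010111001011101110 = 1000111110000110011110010101010 = 1203977386

1203977386


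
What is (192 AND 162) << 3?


Step 1: 192 & 162 = 128
Step 2: 128 << 3 = 1024

1024


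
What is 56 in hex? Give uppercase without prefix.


56 = 38 hex

38


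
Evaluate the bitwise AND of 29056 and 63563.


0b111000110000000 & 0b1111100001001011 = 0b111000000000000 = 28672

28672


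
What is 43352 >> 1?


0b1010100101011000 >> 1 = 0b101010010101100 = 21676

21676


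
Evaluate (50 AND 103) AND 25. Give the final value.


Step 1: 50 & 103 = 34
Step 2: 34 & 25 = 0

0


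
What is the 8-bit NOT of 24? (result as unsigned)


~0b11000 = 0b11100111 = 231 (8-bit unsigned)

231


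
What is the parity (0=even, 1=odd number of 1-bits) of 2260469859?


0b10000110101111000000100001100011 has 13 ones => parity 1

1


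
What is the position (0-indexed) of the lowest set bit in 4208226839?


0b11111010110101000111001000010111. Lowest set bit at position 0

0


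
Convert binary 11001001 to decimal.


11001001 in decimal = 201

201


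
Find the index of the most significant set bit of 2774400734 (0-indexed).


0b10100101010111011111111011011110. Highest set bit at position 31

31
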